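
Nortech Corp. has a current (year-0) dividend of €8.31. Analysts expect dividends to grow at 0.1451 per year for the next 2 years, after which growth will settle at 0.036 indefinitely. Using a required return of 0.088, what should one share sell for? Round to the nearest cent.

€201.35

Two-stage DDM. Project D₁…D_2 at 0.1451, terminal growth 0.036, discount at r = 0.088.
D_1 = 9.5158
D_2 = 10.8965
Terminal value at t=2: TV = D_3/(r−g) = 11.2888/(0.088−0.036) = 217.0922
P₀ = 9.5158/(1+0.088)^1 + 10.8965/(1+0.088)^2 + 217.0922/(1+0.088)^2 = 201.3458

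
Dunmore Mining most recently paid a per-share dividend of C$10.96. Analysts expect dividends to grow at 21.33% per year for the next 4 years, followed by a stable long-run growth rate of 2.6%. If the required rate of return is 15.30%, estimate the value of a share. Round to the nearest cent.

Two-stage DDM. Project D₁…D_4 at 0.2133, terminal growth 0.026, discount at r = 0.153.
D_1 = 13.2978
D_2 = 16.1342
D_3 = 19.5756
D_4 = 23.7511
Terminal value at t=4: TV = D_5/(r−g) = 24.3686/(0.153−0.026) = 191.8788
P₀ = 13.2978/(1+0.153)^1 + 16.1342/(1+0.153)^2 + 19.5756/(1+0.153)^3 + 23.7511/(1+0.153)^4 + 191.8788/(1+0.153)^4 = 158.4496

C$158.45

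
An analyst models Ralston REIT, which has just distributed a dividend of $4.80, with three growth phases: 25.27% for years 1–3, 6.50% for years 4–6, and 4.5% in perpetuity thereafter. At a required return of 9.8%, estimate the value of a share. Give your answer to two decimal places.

$167.23

Three-stage DDM. Project D₁…D_6; terminal Gordon value at t=6 with g = 0.045; discount at r = 0.098.
D_1 = 6.0130
D_2 = 7.5324
D_3 = 9.4359
D_4 = 10.0492
D_5 = 10.7024
D_6 = 11.3981
TV_6 = 11.9110/(0.098−0.045) = 224.7355
P₀ = Σ Dₜ/(1+r)ᵗ + TV_6/(1+r)^6 = 167.2269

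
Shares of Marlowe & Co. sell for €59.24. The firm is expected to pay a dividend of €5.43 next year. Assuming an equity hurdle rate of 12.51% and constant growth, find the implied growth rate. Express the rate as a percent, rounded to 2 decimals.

From P₀ = D₁/(r − g), the implied growth is g = r − D₁/P₀.
g = 0.1251 − 5.43/59.24 = 0.1251 − 0.09166 = 0.03344

3.34%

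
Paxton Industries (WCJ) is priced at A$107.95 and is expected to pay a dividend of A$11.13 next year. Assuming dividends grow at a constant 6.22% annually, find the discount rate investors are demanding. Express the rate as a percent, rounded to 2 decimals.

Rearranging the constant-growth DDM: r = D₁/P₀ + g.
r = 11.1300 / 107.95 + 0.0622 = 0.10310 + 0.0622 = 0.16530

16.53%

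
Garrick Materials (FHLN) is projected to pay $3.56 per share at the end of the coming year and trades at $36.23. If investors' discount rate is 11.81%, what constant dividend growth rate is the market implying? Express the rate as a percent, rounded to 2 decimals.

1.98%

From P₀ = D₁/(r − g), the implied growth is g = r − D₁/P₀.
g = 0.1181 − 3.56/36.23 = 0.1181 − 0.09826 = 0.01984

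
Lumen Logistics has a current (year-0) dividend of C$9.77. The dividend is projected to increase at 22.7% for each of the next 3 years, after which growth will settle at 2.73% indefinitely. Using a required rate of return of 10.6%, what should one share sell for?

Two-stage DDM. Project D₁…D_3 at 0.227, terminal growth 0.0273, discount at r = 0.106.
D_1 = 11.9878
D_2 = 14.7090
D_3 = 18.0480
Terminal value at t=3: TV = D_4/(r−g) = 18.5407/(0.106−0.0273) = 235.5867
P₀ = 11.9878/(1+0.106)^1 + 14.7090/(1+0.106)^2 + 18.0480/(1+0.106)^3 + 235.5867/(1+0.106)^3 = 210.3385

C$210.34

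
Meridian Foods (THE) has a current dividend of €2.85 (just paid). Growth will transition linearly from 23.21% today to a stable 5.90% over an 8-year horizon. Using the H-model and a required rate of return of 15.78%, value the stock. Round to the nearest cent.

H-model: P₀ = D₀[(1+g_L) + H(g_S−g_L)]/(r−g_L), with H = 8/2 = 4.
P₀ = 2.85 × [(1+0.059) + 4×(0.2321−0.059)] / (0.1578−0.059)
   = 2.85 × 1.7514 / 0.0988 = 50.5212

€50.52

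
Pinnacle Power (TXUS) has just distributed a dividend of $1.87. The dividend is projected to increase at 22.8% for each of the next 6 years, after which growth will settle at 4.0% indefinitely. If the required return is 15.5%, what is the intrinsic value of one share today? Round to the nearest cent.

Two-stage DDM. Project D₁…D_6 at 0.228, terminal growth 0.04, discount at r = 0.155.
D_1 = 2.2964
D_2 = 2.8199
D_3 = 3.4629
D_4 = 4.2524
D_5 = 5.2220
D_6 = 6.4126
Terminal value at t=6: TV = D_7/(r−g) = 6.6691/(0.155−0.04) = 57.9919
P₀ = 2.2964/(1+0.155)^1 + 2.8199/(1+0.155)^2 + 3.4629/(1+0.155)^3 + 4.2524/(1+0.155)^4 + 5.2220/(1+0.155)^5 + 6.4126/(1+0.155)^6 + 57.9919/(1+0.155)^6 = 38.4079

$38.41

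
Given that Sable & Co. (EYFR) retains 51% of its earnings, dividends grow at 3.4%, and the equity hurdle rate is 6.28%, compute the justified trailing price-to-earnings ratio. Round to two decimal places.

Payout ratio b = 1 − 0.51 = 0.49.
Justified trailing P/E = b(1+g)/(r−g) = 0.49×(1+0.034)/(0.0628−0.034) = 17.5924

17.59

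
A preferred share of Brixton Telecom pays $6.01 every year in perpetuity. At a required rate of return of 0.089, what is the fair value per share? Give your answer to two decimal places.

Zero-growth DDM (perpetuity): P₀ = D/r = 6.01 / 0.089 = 67.5281

$67.53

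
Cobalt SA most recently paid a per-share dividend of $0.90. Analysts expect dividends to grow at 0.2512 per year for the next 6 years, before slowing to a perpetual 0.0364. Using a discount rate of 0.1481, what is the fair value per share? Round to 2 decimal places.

$21.36

Two-stage DDM. Project D₁…D_6 at 0.2512, terminal growth 0.0364, discount at r = 0.1481.
D_1 = 1.1261
D_2 = 1.4090
D_3 = 1.7629
D_4 = 2.2057
D_5 = 2.7598
D_6 = 3.4531
Terminal value at t=6: TV = D_7/(r−g) = 3.5787/(0.1481−0.0364) = 32.0389
P₀ = 1.1261/(1+0.1481)^1 + 1.4090/(1+0.1481)^2 + 1.7629/(1+0.1481)^3 + 2.2057/(1+0.1481)^4 + 2.7598/(1+0.1481)^5 + 3.4531/(1+0.1481)^6 + 32.0389/(1+0.1481)^6 = 21.3647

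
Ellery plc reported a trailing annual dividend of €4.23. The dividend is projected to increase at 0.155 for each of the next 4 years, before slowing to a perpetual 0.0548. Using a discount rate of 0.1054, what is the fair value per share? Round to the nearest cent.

Two-stage DDM. Project D₁…D_4 at 0.155, terminal growth 0.0548, discount at r = 0.1054.
D_1 = 4.8857
D_2 = 5.6429
D_3 = 6.5176
D_4 = 7.5278
Terminal value at t=4: TV = D_5/(r−g) = 7.9403/(0.1054−0.0548) = 156.9235
P₀ = 4.8857/(1+0.1054)^1 + 5.6429/(1+0.1054)^2 + 6.5176/(1+0.1054)^3 + 7.5278/(1+0.1054)^4 + 156.9235/(1+0.1054)^4 = 124.0069

€124.01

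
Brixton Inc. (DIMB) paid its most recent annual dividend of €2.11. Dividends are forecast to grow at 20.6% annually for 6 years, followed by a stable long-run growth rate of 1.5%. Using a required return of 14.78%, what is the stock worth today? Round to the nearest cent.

Two-stage DDM. Project D₁…D_6 at 0.206, terminal growth 0.015, discount at r = 0.1478.
D_1 = 2.5447
D_2 = 3.0689
D_3 = 3.7010
D_4 = 4.4635
D_5 = 5.3829
D_6 = 6.4918
Terminal value at t=6: TV = D_7/(r−g) = 6.5892/(0.1478−0.015) = 49.6174
P₀ = 2.5447/(1+0.1478)^1 + 3.0689/(1+0.1478)^2 + 3.7010/(1+0.1478)^3 + 4.4635/(1+0.1478)^4 + 5.3829/(1+0.1478)^5 + 6.4918/(1+0.1478)^6 + 49.6174/(1+0.1478)^6 = 36.8054

€36.81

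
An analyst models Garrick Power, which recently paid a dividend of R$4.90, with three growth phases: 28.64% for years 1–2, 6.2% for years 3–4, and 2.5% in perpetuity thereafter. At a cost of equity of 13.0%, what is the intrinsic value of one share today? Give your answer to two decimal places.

Three-stage DDM. Project D₁…D_4; terminal Gordon value at t=4 with g = 0.025; discount at r = 0.13.
D_1 = 6.3034
D_2 = 8.1086
D_3 = 8.6114
D_4 = 9.1453
TV_4 = 9.3739/(0.13−0.025) = 89.2754
P₀ = Σ Dₜ/(1+r)ᵗ + TV_4/(1+r)^4 = 78.2598

R$78.26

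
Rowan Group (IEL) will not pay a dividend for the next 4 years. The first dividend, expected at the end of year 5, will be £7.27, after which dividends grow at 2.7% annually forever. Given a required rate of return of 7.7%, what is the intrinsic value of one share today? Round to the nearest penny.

£108.07

Deferred-dividend DDM. At t=4 the remaining stream is a growing perpetuity with first payment D_5 = 7.27.
V_4 = D_5/(r−g) = 7.27/(0.077−0.027) = 145.4000
P₀ = V_4/(1+r)^4 = 145.4000/(1+0.077)^4 = 108.0691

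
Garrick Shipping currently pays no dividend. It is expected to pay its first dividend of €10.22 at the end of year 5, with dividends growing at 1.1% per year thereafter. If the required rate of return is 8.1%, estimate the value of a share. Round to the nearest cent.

€106.92

Deferred-dividend DDM. At t=4 the remaining stream is a growing perpetuity with first payment D_5 = 10.22.
V_4 = D_5/(r−g) = 10.22/(0.081−0.011) = 146.0000
P₀ = V_4/(1+r)^4 = 146.0000/(1+0.081)^4 = 106.9178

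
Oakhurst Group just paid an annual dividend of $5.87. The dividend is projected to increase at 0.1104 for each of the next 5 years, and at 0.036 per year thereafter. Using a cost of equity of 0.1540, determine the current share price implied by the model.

$68.70

Two-stage DDM. Project D₁…D_5 at 0.1104, terminal growth 0.036, discount at r = 0.154.
D_1 = 6.5180
D_2 = 7.2376
D_3 = 8.0367
D_4 = 8.9239
D_5 = 9.9091
Terminal value at t=5: TV = D_6/(r−g) = 10.2659/(0.154−0.036) = 86.9988
P₀ = 6.5180/(1+0.154)^1 + 7.2376/(1+0.154)^2 + 8.0367/(1+0.154)^3 + 8.9239/(1+0.154)^4 + 9.9091/(1+0.154)^5 + 86.9988/(1+0.154)^5 = 68.6955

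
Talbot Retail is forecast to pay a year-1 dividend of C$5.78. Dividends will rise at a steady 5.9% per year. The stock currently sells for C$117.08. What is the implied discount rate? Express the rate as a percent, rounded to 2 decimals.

10.84%

Rearranging the constant-growth DDM: r = D₁/P₀ + g.
r = 5.7800 / 117.08 + 0.059 = 0.04937 + 0.059 = 0.10837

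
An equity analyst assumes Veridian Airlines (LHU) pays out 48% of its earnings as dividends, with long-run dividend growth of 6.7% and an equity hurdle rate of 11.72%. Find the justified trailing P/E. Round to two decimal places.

10.20

Justified trailing P/E = b(1+g)/(r−g) = 0.48×(1+0.067)/(0.1172−0.067) = 10.2024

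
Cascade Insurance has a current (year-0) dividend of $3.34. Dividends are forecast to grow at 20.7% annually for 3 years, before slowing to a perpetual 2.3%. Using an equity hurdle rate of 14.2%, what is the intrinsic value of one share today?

Two-stage DDM. Project D₁…D_3 at 0.207, terminal growth 0.023, discount at r = 0.142.
D_1 = 4.0314
D_2 = 4.8659
D_3 = 5.8731
Terminal value at t=3: TV = D_4/(r−g) = 6.0082/(0.142−0.023) = 50.4890
P₀ = 4.0314/(1+0.142)^1 + 4.8659/(1+0.142)^2 + 5.8731/(1+0.142)^3 + 50.4890/(1+0.142)^3 = 45.1044

$45.10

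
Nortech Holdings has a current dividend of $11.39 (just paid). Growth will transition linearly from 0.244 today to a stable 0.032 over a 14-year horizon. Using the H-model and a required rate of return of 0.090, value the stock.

$494.09

H-model: P₀ = D₀[(1+g_L) + H(g_S−g_L)]/(r−g_L), with H = 14/2 = 7.
P₀ = 11.39 × [(1+0.032) + 7×(0.244−0.032)] / (0.09−0.032)
   = 11.39 × 2.5160 / 0.058 = 494.0903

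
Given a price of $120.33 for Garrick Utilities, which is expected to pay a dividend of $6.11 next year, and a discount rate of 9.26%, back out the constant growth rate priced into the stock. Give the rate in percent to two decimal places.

From P₀ = D₁/(r − g), the implied growth is g = r − D₁/P₀.
g = 0.0926 − 6.11/120.33 = 0.0926 − 0.05078 = 0.04182

4.18%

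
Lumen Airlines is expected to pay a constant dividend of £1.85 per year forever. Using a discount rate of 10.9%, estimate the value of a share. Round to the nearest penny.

£16.97

Zero-growth DDM (perpetuity): P₀ = D/r = 1.85 / 0.109 = 16.9725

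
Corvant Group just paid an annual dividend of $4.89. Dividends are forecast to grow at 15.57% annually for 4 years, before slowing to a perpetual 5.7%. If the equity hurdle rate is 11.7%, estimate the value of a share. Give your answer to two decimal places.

Two-stage DDM. Project D₁…D_4 at 0.1557, terminal growth 0.057, discount at r = 0.117.
D_1 = 5.6514
D_2 = 6.5313
D_3 = 7.5482
D_4 = 8.7235
Terminal value at t=4: TV = D_5/(r−g) = 9.2207/(0.117−0.057) = 153.6785
P₀ = 5.6514/(1+0.117)^1 + 6.5313/(1+0.117)^2 + 7.5482/(1+0.117)^3 + 8.7235/(1+0.117)^4 + 153.6785/(1+0.117)^4 = 120.0328

$120.03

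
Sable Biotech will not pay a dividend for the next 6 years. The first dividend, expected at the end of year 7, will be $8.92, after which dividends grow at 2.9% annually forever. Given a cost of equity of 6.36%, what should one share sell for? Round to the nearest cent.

$178.08

Deferred-dividend DDM. At t=6 the remaining stream is a growing perpetuity with first payment D_7 = 8.92.
V_6 = D_7/(r−g) = 8.92/(0.0636−0.029) = 257.8035
P₀ = V_6/(1+r)^6 = 257.8035/(1+0.0636)^6 = 178.0815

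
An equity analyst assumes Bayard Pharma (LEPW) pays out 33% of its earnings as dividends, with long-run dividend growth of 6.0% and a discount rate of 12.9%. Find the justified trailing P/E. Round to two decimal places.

5.07

Justified trailing P/E = b(1+g)/(r−g) = 0.33×(1+0.06)/(0.129−0.06) = 5.0696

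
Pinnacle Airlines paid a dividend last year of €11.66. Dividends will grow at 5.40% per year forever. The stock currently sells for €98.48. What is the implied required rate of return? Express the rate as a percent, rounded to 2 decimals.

Rearranging the constant-growth DDM: r = D₁/P₀ + g.
D₁ = 11.66 × (1 + 0.054) = 12.2896.
r = 12.2896 / 98.48 + 0.054 = 0.12479 + 0.054 = 0.17879

17.88%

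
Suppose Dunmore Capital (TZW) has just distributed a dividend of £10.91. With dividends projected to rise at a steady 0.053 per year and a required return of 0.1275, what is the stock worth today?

£154.20

Gordon growth model: P₀ = D₁/(r − g). D₁ = 10.91 × (1 + 0.053) = 11.4882.
P₀ = 11.4882 / (0.1275 − 0.053) = 11.4882 / 0.0745 = 154.2044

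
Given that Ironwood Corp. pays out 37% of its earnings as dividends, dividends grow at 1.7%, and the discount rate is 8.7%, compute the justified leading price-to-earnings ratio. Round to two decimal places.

Justified leading P/E = b/(r−g) = 0.37/(0.087−0.017) = 5.2857

5.29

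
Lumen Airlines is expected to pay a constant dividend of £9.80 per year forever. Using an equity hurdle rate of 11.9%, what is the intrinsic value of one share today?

£82.35

Zero-growth DDM (perpetuity): P₀ = D/r = 9.80 / 0.119 = 82.3529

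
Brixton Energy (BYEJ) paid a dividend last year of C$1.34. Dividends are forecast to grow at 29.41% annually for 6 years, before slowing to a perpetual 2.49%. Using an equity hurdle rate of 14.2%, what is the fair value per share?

C$37.57

Two-stage DDM. Project D₁…D_6 at 0.2941, terminal growth 0.0249, discount at r = 0.142.
D_1 = 1.7341
D_2 = 2.2441
D_3 = 2.9041
D_4 = 3.7582
D_5 = 4.8634
D_6 = 6.2938
Terminal value at t=6: TV = D_7/(r−g) = 6.4505/(0.142−0.0249) = 55.0854
P₀ = 1.7341/(1+0.142)^1 + 2.2441/(1+0.142)^2 + 2.9041/(1+0.142)^3 + 3.7582/(1+0.142)^4 + 4.8634/(1+0.142)^5 + 6.2938/(1+0.142)^6 + 55.0854/(1+0.142)^6 = 37.5735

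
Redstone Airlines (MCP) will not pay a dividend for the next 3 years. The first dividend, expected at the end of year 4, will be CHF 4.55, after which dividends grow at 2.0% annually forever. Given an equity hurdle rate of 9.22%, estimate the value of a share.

Deferred-dividend DDM. At t=3 the remaining stream is a growing perpetuity with first payment D_4 = 4.55.
V_3 = D_4/(r−g) = 4.55/(0.0922−0.02) = 63.0194
P₀ = V_3/(1+r)^3 = 63.0194/(1+0.0922)^3 = 48.3691

CHF 48.37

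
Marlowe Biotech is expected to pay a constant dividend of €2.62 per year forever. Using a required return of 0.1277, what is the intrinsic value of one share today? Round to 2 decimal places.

€20.52

Zero-growth DDM (perpetuity): P₀ = D/r = 2.62 / 0.1277 = 20.5168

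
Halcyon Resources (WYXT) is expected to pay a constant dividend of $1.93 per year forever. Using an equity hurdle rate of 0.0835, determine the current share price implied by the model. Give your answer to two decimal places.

$23.11

Zero-growth DDM (perpetuity): P₀ = D/r = 1.93 / 0.0835 = 23.1138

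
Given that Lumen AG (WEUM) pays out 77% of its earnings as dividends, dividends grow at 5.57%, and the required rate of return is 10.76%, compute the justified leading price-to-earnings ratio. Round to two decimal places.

14.84

Justified leading P/E = b/(r−g) = 0.77/(0.1076−0.0557) = 14.8362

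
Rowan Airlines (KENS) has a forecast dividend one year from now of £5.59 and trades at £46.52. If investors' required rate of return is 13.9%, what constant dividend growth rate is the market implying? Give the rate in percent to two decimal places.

1.88%

From P₀ = D₁/(r − g), the implied growth is g = r − D₁/P₀.
g = 0.139 − 5.59/46.52 = 0.139 − 0.12016 = 0.01884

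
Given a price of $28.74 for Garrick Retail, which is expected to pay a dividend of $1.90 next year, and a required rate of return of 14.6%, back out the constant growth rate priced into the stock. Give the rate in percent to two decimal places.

From P₀ = D₁/(r − g), the implied growth is g = r − D₁/P₀.
g = 0.146 − 1.90/28.74 = 0.146 − 0.06611 = 0.07989

7.99%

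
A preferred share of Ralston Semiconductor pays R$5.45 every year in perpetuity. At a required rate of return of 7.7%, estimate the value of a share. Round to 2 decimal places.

Zero-growth DDM (perpetuity): P₀ = D/r = 5.45 / 0.077 = 70.7792

R$70.78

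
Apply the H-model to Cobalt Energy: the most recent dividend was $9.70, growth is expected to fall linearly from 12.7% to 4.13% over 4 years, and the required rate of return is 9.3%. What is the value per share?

H-model: P₀ = D₀[(1+g_L) + H(g_S−g_L)]/(r−g_L), with H = 4/2 = 2.
P₀ = 9.70 × [(1+0.0413) + 2×(0.127−0.0413)] / (0.093−0.0413)
   = 9.70 × 1.2127 / 0.0517 = 227.5279

$227.53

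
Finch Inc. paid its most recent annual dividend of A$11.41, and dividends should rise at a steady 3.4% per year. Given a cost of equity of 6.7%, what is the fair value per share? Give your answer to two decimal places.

A$357.51

Gordon growth model: P₀ = D₁/(r − g). D₁ = 11.41 × (1 + 0.034) = 11.7979.
P₀ = 11.7979 / (0.067 − 0.034) = 11.7979 / 0.033 = 357.5133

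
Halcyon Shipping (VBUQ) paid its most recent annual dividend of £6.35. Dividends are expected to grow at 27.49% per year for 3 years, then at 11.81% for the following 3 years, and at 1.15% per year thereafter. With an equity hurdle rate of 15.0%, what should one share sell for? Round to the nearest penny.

£106.11

Three-stage DDM. Project D₁…D_6; terminal Gordon value at t=6 with g = 0.0115; discount at r = 0.15.
D_1 = 8.0956
D_2 = 10.3211
D_3 = 13.1584
D_4 = 14.7124
D_5 = 16.4499
D_6 = 18.3926
TV_6 = 18.6042/(0.15−0.0115) = 134.3260
P₀ = Σ Dₜ/(1+r)ᵗ + TV_6/(1+r)^6 = 106.1106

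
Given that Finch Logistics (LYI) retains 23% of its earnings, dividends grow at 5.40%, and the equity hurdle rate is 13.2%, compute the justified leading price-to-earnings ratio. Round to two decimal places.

9.87

Payout ratio b = 1 − 0.23 = 0.77.
Justified leading P/E = b/(r−g) = 0.77/(0.132−0.054) = 9.8718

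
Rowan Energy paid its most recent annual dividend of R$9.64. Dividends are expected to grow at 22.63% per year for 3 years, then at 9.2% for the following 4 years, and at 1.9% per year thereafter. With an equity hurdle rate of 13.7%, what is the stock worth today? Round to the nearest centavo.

Three-stage DDM. Project D₁…D_7; terminal Gordon value at t=7 with g = 0.019; discount at r = 0.137.
D_1 = 11.8215
D_2 = 14.4967
D_3 = 17.7774
D_4 = 19.4129
D_5 = 21.1989
D_6 = 23.1492
D_7 = 25.2789
TV_7 = 25.7592/(0.137−0.019) = 218.2981
P₀ = Σ Dₜ/(1+r)ᵗ + TV_7/(1+r)^7 = 166.3462

R$166.35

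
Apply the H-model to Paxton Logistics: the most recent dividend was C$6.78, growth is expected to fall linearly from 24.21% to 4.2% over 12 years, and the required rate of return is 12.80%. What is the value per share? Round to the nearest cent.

H-model: P₀ = D₀[(1+g_L) + H(g_S−g_L)]/(r−g_L), with H = 12/2 = 6.
P₀ = 6.78 × [(1+0.042) + 6×(0.2421−0.042)] / (0.128−0.042)
   = 6.78 × 2.2426 / 0.086 = 176.8003

C$176.80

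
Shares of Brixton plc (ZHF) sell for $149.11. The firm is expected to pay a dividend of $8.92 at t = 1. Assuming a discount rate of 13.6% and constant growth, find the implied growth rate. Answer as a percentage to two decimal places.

7.62%

From P₀ = D₁/(r − g), the implied growth is g = r − D₁/P₀.
g = 0.136 − 8.92/149.11 = 0.136 − 0.05982 = 0.07618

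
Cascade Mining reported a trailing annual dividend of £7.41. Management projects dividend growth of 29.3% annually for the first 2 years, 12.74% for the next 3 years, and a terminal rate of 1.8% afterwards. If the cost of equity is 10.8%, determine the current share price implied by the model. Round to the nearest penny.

£170.33

Three-stage DDM. Project D₁…D_5; terminal Gordon value at t=5 with g = 0.018; discount at r = 0.108.
D_1 = 9.5811
D_2 = 12.3884
D_3 = 13.9667
D_4 = 15.7460
D_5 = 17.7521
TV_5 = 18.0716/(0.108−0.018) = 200.7958
P₀ = Σ Dₜ/(1+r)ᵗ + TV_5/(1+r)^5 = 170.3258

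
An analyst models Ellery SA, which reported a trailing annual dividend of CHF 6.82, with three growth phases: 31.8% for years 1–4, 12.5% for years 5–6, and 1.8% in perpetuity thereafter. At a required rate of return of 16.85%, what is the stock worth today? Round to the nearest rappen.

CHF 127.27

Three-stage DDM. Project D₁…D_6; terminal Gordon value at t=6 with g = 0.018; discount at r = 0.1685.
D_1 = 8.9888
D_2 = 11.8472
D_3 = 15.6146
D_4 = 20.5800
D_5 = 23.1525
D_6 = 26.0466
TV_6 = 26.5154/(0.1685−0.018) = 176.1823
P₀ = Σ Dₜ/(1+r)ᵗ + TV_6/(1+r)^6 = 127.2691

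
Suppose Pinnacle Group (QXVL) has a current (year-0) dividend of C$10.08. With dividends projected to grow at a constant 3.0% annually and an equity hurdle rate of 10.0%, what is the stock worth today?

Gordon growth model: P₀ = D₁/(r − g). D₁ = 10.08 × (1 + 0.03) = 10.3824.
P₀ = 10.3824 / (0.1 − 0.03) = 10.3824 / 0.07 = 148.3200

C$148.32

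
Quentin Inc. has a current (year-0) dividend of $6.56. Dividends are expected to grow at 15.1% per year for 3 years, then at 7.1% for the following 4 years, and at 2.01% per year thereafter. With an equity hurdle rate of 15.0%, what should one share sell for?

$80.66

Three-stage DDM. Project D₁…D_7; terminal Gordon value at t=7 with g = 0.0201; discount at r = 0.15.
D_1 = 7.5506
D_2 = 8.6907
D_3 = 10.0030
D_4 = 10.7132
D_5 = 11.4738
D_6 = 12.2885
D_7 = 13.1610
TV_7 = 13.4255/(0.15−0.0201) = 103.3526
P₀ = Σ Dₜ/(1+r)ᵗ + TV_7/(1+r)^7 = 80.6585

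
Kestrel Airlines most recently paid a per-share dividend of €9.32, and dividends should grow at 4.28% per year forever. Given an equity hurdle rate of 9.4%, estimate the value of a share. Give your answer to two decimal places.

Gordon growth model: P₀ = D₁/(r − g). D₁ = 9.32 × (1 + 0.0428) = 9.7189.
P₀ = 9.7189 / (0.094 − 0.0428) = 9.7189 / 0.0512 = 189.8222

€189.82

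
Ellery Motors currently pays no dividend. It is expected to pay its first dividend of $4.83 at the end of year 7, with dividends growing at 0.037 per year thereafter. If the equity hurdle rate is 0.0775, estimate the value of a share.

$76.21

Deferred-dividend DDM. At t=6 the remaining stream is a growing perpetuity with first payment D_7 = 4.83.
V_6 = D_7/(r−g) = 4.83/(0.0775−0.037) = 119.2593
P₀ = V_6/(1+r)^6 = 119.2593/(1+0.0775)^6 = 76.2059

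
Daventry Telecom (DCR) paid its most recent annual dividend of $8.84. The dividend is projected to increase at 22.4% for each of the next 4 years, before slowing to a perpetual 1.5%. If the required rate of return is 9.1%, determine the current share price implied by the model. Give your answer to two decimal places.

$234.57

Two-stage DDM. Project D₁…D_4 at 0.224, terminal growth 0.015, discount at r = 0.091.
D_1 = 10.8202
D_2 = 13.2439
D_3 = 16.2105
D_4 = 19.8417
Terminal value at t=4: TV = D_5/(r−g) = 20.1393/(0.091−0.015) = 264.9905
P₀ = 10.8202/(1+0.091)^1 + 13.2439/(1+0.091)^2 + 16.2105/(1+0.091)^3 + 19.8417/(1+0.091)^4 + 264.9905/(1+0.091)^4 = 234.5710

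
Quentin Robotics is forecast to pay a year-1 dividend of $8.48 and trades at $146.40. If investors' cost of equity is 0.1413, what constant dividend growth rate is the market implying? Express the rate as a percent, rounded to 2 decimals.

From P₀ = D₁/(r − g), the implied growth is g = r − D₁/P₀.
g = 0.1413 − 8.48/146.40 = 0.1413 − 0.05792 = 0.08338

8.34%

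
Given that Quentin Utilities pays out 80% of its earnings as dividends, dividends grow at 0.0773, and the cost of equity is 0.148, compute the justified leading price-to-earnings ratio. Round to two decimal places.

11.32

Justified leading P/E = b/(r−g) = 0.80/(0.148−0.0773) = 11.3154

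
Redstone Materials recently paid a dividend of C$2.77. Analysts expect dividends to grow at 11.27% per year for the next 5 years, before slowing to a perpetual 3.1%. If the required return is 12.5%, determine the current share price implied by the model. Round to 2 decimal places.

Two-stage DDM. Project D₁…D_5 at 0.1127, terminal growth 0.031, discount at r = 0.125.
D_1 = 3.0822
D_2 = 3.4295
D_3 = 3.8160
D_4 = 4.2461
D_5 = 4.7247
Terminal value at t=5: TV = D_6/(r−g) = 4.8711/(0.125−0.031) = 51.8204
P₀ = 3.0822/(1+0.125)^1 + 3.4295/(1+0.125)^2 + 3.8160/(1+0.125)^3 + 4.2461/(1+0.125)^4 + 4.7247/(1+0.125)^5 + 51.8204/(1+0.125)^5 = 42.1589

C$42.16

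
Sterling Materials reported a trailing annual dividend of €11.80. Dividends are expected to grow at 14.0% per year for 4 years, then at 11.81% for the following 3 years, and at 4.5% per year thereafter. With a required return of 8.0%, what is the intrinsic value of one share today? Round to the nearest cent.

Three-stage DDM. Project D₁…D_7; terminal Gordon value at t=7 with g = 0.045; discount at r = 0.08.
D_1 = 13.4520
D_2 = 15.3353
D_3 = 17.4822
D_4 = 19.9297
D_5 = 22.2834
D_6 = 24.9151
D_7 = 27.8576
TV_7 = 29.1112/(0.08−0.045) = 831.7477
P₀ = Σ Dₜ/(1+r)ᵗ + TV_7/(1+r)^7 = 586.5679

€586.57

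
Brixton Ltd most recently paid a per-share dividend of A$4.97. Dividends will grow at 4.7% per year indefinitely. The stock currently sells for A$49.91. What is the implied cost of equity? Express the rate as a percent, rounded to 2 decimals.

15.13%

Rearranging the constant-growth DDM: r = D₁/P₀ + g.
D₁ = 4.97 × (1 + 0.047) = 5.2036.
r = 5.2036 / 49.91 + 0.047 = 0.10426 + 0.047 = 0.15126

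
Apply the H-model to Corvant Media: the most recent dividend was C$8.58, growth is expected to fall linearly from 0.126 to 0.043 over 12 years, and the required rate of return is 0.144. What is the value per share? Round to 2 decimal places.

C$130.91

H-model: P₀ = D₀[(1+g_L) + H(g_S−g_L)]/(r−g_L), with H = 12/2 = 6.
P₀ = 8.58 × [(1+0.043) + 6×(0.126−0.043)] / (0.144−0.043)
   = 8.58 × 1.5410 / 0.101 = 130.9087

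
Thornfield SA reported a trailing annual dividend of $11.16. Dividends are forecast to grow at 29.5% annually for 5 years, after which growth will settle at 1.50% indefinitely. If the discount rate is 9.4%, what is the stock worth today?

Two-stage DDM. Project D₁…D_5 at 0.295, terminal growth 0.015, discount at r = 0.094.
D_1 = 14.4522
D_2 = 18.7156
D_3 = 24.2367
D_4 = 31.3865
D_5 = 40.6456
Terminal value at t=5: TV = D_6/(r−g) = 41.2552/(0.094−0.015) = 522.2182
P₀ = 14.4522/(1+0.094)^1 + 18.7156/(1+0.094)^2 + 24.2367/(1+0.094)^3 + 31.3865/(1+0.094)^4 + 40.6456/(1+0.094)^5 + 522.2182/(1+0.094)^5 = 428.4540

$428.45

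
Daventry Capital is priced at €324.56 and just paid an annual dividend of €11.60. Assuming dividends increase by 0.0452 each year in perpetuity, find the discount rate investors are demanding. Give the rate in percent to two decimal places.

8.26%

Rearranging the constant-growth DDM: r = D₁/P₀ + g.
D₁ = 11.60 × (1 + 0.0452) = 12.1243.
r = 12.1243 / 324.56 + 0.0452 = 0.03736 + 0.0452 = 0.08256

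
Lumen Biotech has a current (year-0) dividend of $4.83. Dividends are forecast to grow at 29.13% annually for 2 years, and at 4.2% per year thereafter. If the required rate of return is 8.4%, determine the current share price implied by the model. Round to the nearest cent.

$182.65

Two-stage DDM. Project D₁…D_2 at 0.2913, terminal growth 0.042, discount at r = 0.084.
D_1 = 6.2370
D_2 = 8.0538
Terminal value at t=2: TV = D_3/(r−g) = 8.3921/(0.084−0.042) = 199.8112
P₀ = 6.2370/(1+0.084)^1 + 8.0538/(1+0.084)^2 + 199.8112/(1+0.084)^2 = 182.6516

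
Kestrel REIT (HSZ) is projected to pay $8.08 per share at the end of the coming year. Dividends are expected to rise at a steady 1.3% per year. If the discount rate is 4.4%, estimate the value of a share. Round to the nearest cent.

$260.65

Gordon growth model: P₀ = D₁/(r − g), with D₁ = 8.08 given directly.
P₀ = 8.0800 / (0.044 − 0.013) = 8.0800 / 0.031 = 260.6452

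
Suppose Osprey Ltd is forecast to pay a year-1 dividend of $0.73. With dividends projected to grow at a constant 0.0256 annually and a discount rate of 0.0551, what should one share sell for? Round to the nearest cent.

$24.75

Gordon growth model: P₀ = D₁/(r − g), with D₁ = 0.73 given directly.
P₀ = 0.7300 / (0.0551 − 0.0256) = 0.7300 / 0.0295 = 24.7458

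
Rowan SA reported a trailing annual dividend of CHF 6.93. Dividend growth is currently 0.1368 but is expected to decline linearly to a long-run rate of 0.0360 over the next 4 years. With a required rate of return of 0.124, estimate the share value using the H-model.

CHF 97.46

H-model: P₀ = D₀[(1+g_L) + H(g_S−g_L)]/(r−g_L), with H = 4/2 = 2.
P₀ = 6.93 × [(1+0.036) + 2×(0.1368−0.036)] / (0.124−0.036)
   = 6.93 × 1.2376 / 0.088 = 97.4610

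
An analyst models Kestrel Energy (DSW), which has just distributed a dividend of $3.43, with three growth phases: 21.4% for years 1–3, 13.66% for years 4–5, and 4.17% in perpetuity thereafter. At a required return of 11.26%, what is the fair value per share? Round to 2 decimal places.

$89.81

Three-stage DDM. Project D₁…D_5; terminal Gordon value at t=5 with g = 0.0417; discount at r = 0.1126.
D_1 = 4.1640
D_2 = 5.0551
D_3 = 6.1369
D_4 = 6.9752
D_5 = 7.9280
TV_5 = 8.2586/(0.1126−0.0417) = 116.4828
P₀ = Σ Dₜ/(1+r)ᵗ + TV_5/(1+r)^5 = 89.8073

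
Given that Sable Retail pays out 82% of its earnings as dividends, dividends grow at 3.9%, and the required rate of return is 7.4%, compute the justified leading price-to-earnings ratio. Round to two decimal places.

23.43

Justified leading P/E = b/(r−g) = 0.82/(0.074−0.039) = 23.4286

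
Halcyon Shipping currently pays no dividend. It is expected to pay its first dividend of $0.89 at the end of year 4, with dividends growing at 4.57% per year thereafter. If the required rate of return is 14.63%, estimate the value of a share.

Deferred-dividend DDM. At t=3 the remaining stream is a growing perpetuity with first payment D_4 = 0.89.
V_3 = D_4/(r−g) = 0.89/(0.1463−0.0457) = 8.8469
P₀ = V_3/(1+r)^3 = 8.8469/(1+0.1463)^3 = 5.8735

$5.87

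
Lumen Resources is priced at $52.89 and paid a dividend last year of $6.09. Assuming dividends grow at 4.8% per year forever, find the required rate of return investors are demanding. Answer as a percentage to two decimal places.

Rearranging the constant-growth DDM: r = D₁/P₀ + g.
D₁ = 6.09 × (1 + 0.048) = 6.3823.
r = 6.3823 / 52.89 + 0.048 = 0.12067 + 0.048 = 0.16867

16.87%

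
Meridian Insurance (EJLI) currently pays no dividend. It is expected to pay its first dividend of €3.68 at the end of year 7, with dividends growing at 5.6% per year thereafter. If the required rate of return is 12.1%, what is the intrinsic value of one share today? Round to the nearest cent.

Deferred-dividend DDM. At t=6 the remaining stream is a growing perpetuity with first payment D_7 = 3.68.
V_6 = D_7/(r−g) = 3.68/(0.121−0.056) = 56.6154
P₀ = V_6/(1+r)^6 = 56.6154/(1+0.121)^6 = 28.5299

€28.53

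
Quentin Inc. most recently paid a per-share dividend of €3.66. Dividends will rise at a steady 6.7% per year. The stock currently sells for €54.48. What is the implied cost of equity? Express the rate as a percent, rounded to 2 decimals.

13.87%

Rearranging the constant-growth DDM: r = D₁/P₀ + g.
D₁ = 3.66 × (1 + 0.067) = 3.9052.
r = 3.9052 / 54.48 + 0.067 = 0.07168 + 0.067 = 0.13868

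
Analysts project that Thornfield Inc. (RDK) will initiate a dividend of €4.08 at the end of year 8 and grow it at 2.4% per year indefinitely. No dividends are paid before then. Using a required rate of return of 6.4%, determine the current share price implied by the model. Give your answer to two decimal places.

€66.07

Deferred-dividend DDM. At t=7 the remaining stream is a growing perpetuity with first payment D_8 = 4.08.
V_7 = D_8/(r−g) = 4.08/(0.064−0.024) = 102.0000
P₀ = V_7/(1+r)^7 = 102.0000/(1+0.064)^7 = 66.0707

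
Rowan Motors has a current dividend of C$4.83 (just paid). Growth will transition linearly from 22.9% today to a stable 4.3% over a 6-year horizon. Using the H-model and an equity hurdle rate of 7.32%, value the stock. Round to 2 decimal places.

H-model: P₀ = D₀[(1+g_L) + H(g_S−g_L)]/(r−g_L), with H = 6/2 = 3.
P₀ = 4.83 × [(1+0.043) + 3×(0.229−0.043)] / (0.0732−0.043)
   = 4.83 × 1.6010 / 0.0302 = 256.0540

C$256.05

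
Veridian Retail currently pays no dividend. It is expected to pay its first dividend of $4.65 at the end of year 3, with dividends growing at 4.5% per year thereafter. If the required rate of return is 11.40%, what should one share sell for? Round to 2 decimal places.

$54.30

Deferred-dividend DDM. At t=2 the remaining stream is a growing perpetuity with first payment D_3 = 4.65.
V_2 = D_3/(r−g) = 4.65/(0.114−0.045) = 67.3913
P₀ = V_2/(1+r)^2 = 67.3913/(1+0.114)^2 = 54.3042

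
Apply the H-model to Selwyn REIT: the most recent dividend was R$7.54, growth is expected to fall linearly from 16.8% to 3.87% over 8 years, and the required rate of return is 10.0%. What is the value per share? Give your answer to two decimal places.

R$191.38

H-model: P₀ = D₀[(1+g_L) + H(g_S−g_L)]/(r−g_L), with H = 8/2 = 4.
P₀ = 7.54 × [(1+0.0387) + 4×(0.168−0.0387)] / (0.1−0.0387)
   = 7.54 × 1.5559 / 0.0613 = 191.3782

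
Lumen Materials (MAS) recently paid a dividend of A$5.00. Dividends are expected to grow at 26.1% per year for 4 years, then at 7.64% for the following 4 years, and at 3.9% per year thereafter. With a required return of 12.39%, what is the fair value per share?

A$136.96

Three-stage DDM. Project D₁…D_8; terminal Gordon value at t=8 with g = 0.039; discount at r = 0.1239.
D_1 = 6.3050
D_2 = 7.9506
D_3 = 10.0257
D_4 = 12.6424
D_5 = 13.6083
D_6 = 14.6480
D_7 = 15.7671
D_8 = 16.9717
TV_8 = 17.6336/(0.1239−0.039) = 207.6983
P₀ = Σ Dₜ/(1+r)ᵗ + TV_8/(1+r)^8 = 136.9590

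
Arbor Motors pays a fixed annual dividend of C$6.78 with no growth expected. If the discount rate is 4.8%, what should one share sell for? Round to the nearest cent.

Zero-growth DDM (perpetuity): P₀ = D/r = 6.78 / 0.048 = 141.2500

C$141.25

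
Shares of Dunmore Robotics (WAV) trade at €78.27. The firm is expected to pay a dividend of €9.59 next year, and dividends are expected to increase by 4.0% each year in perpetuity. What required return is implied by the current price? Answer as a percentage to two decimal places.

Rearranging the constant-growth DDM: r = D₁/P₀ + g.
r = 9.5900 / 78.27 + 0.04 = 0.12252 + 0.04 = 0.16252

16.25%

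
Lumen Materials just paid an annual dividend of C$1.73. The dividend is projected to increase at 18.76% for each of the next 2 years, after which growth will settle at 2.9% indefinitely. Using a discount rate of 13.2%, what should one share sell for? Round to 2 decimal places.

C$22.74

Two-stage DDM. Project D₁…D_2 at 0.1876, terminal growth 0.029, discount at r = 0.132.
D_1 = 2.0545
D_2 = 2.4400
Terminal value at t=2: TV = D_3/(r−g) = 2.5107/(0.132−0.029) = 24.3761
P₀ = 2.0545/(1+0.132)^1 + 2.4400/(1+0.132)^2 + 24.3761/(1+0.132)^2 = 22.7418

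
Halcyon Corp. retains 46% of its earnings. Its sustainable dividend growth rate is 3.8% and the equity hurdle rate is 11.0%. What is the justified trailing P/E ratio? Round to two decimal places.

Payout ratio b = 1 − 0.46 = 0.54.
Justified trailing P/E = b(1+g)/(r−g) = 0.54×(1+0.038)/(0.11−0.038) = 7.7850

7.78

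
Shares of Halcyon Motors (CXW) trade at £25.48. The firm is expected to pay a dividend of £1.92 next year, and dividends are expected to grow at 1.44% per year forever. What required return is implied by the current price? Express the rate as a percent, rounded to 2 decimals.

8.98%

Rearranging the constant-growth DDM: r = D₁/P₀ + g.
r = 1.9200 / 25.48 + 0.0144 = 0.07535 + 0.0144 = 0.08975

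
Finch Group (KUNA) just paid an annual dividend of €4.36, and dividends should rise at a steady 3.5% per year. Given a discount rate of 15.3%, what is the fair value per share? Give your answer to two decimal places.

Gordon growth model: P₀ = D₁/(r − g). D₁ = 4.36 × (1 + 0.035) = 4.5126.
P₀ = 4.5126 / (0.153 − 0.035) = 4.5126 / 0.118 = 38.2424

€38.24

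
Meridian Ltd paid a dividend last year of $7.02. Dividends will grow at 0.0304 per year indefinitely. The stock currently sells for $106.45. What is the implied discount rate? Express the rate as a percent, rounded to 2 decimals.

Rearranging the constant-growth DDM: r = D₁/P₀ + g.
D₁ = 7.02 × (1 + 0.0304) = 7.2334.
r = 7.2334 / 106.45 + 0.0304 = 0.06795 + 0.0304 = 0.09835

9.84%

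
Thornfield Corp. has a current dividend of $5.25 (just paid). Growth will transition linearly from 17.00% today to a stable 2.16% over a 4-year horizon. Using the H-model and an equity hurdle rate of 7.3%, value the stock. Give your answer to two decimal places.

H-model: P₀ = D₀[(1+g_L) + H(g_S−g_L)]/(r−g_L), with H = 4/2 = 2.
P₀ = 5.25 × [(1+0.0216) + 2×(0.17−0.0216)] / (0.073−0.0216)
   = 5.25 × 1.3184 / 0.0514 = 134.6615

$134.66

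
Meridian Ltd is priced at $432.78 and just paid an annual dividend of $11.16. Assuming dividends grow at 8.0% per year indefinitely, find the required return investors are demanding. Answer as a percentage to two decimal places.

10.78%

Rearranging the constant-growth DDM: r = D₁/P₀ + g.
D₁ = 11.16 × (1 + 0.08) = 12.0528.
r = 12.0528 / 432.78 + 0.08 = 0.02785 + 0.08 = 0.10785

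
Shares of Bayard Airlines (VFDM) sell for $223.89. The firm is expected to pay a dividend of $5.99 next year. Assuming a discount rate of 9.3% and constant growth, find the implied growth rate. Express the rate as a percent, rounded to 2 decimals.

6.62%

From P₀ = D₁/(r − g), the implied growth is g = r − D₁/P₀.
g = 0.093 − 5.99/223.89 = 0.093 − 0.02675 = 0.06625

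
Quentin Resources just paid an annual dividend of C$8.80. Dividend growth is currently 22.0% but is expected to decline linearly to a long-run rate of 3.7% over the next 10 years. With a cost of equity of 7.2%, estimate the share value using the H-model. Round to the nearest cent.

C$490.79

H-model: P₀ = D₀[(1+g_L) + H(g_S−g_L)]/(r−g_L), with H = 10/2 = 5.
P₀ = 8.80 × [(1+0.037) + 5×(0.22−0.037)] / (0.072−0.037)
   = 8.80 × 1.9520 / 0.035 = 490.7886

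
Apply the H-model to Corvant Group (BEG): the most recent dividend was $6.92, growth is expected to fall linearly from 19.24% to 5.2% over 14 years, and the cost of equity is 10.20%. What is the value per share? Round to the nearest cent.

$281.62

H-model: P₀ = D₀[(1+g_L) + H(g_S−g_L)]/(r−g_L), with H = 14/2 = 7.
P₀ = 6.92 × [(1+0.052) + 7×(0.1924−0.052)] / (0.102−0.052)
   = 6.92 × 2.0348 / 0.05 = 281.6163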